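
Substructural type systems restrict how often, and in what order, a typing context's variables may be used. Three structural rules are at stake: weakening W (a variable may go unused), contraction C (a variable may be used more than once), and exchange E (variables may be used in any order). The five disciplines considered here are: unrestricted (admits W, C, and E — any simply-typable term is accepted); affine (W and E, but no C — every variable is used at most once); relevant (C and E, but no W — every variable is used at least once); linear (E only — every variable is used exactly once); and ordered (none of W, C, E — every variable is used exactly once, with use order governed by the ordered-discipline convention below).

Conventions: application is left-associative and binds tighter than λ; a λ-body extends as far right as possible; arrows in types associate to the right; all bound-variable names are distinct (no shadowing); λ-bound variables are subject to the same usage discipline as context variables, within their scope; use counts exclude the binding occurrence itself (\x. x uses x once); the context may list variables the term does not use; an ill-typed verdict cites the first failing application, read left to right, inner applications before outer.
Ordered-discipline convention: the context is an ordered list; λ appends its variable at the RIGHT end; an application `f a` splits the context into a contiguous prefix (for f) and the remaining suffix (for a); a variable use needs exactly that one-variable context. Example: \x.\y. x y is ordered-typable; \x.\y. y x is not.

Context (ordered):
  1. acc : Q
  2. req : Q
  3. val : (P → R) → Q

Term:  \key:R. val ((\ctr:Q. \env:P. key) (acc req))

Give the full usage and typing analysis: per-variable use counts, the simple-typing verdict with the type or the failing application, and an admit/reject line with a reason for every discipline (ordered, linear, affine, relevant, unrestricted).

usage: acc ×1; req ×1; val ×1; key (λ-bound) ×1; ctr (λ-bound) ×0; env (λ-bound) ×0
left-to-right use order: val, key, acc, req
typing: ill-typed: non-arrow in function slot: Q
ordered: ✗, a type mismatch blocks all five
linear: ✗, the type mismatch rejects it
affine: ✗, not simply typable
relevant: ✗, fails simple typing
unrestricted: ✗, a type mismatch blocks all five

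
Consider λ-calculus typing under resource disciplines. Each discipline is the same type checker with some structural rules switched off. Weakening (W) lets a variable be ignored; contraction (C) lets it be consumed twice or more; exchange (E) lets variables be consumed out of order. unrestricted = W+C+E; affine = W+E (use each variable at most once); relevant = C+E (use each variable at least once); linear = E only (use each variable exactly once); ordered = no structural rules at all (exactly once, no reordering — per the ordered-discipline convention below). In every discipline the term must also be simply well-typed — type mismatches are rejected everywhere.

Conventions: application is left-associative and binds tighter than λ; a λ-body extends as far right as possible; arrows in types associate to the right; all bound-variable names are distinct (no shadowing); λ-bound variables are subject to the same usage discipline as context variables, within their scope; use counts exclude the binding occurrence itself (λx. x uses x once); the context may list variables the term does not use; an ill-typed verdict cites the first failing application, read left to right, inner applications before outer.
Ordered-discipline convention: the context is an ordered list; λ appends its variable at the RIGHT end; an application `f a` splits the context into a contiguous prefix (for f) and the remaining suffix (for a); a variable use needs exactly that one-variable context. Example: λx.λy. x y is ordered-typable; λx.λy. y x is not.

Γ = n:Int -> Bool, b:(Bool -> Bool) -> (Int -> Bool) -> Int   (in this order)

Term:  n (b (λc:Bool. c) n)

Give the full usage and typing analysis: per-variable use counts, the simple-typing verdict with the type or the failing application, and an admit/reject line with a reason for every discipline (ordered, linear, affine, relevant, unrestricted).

use counts: n=2; b=1; c (bound)=1
order of uses: n, b, c, n
typing: well-typed at Bool
ordered: ✗, uses contraction: n ×2
linear: ✗, uses contraction: n ×2
affine: ✗, uses contraction: n ×2
relevant: ✓, none of n, b, c goes unused
unrestricted: ✓, simply typable at Bool; W, C, E all held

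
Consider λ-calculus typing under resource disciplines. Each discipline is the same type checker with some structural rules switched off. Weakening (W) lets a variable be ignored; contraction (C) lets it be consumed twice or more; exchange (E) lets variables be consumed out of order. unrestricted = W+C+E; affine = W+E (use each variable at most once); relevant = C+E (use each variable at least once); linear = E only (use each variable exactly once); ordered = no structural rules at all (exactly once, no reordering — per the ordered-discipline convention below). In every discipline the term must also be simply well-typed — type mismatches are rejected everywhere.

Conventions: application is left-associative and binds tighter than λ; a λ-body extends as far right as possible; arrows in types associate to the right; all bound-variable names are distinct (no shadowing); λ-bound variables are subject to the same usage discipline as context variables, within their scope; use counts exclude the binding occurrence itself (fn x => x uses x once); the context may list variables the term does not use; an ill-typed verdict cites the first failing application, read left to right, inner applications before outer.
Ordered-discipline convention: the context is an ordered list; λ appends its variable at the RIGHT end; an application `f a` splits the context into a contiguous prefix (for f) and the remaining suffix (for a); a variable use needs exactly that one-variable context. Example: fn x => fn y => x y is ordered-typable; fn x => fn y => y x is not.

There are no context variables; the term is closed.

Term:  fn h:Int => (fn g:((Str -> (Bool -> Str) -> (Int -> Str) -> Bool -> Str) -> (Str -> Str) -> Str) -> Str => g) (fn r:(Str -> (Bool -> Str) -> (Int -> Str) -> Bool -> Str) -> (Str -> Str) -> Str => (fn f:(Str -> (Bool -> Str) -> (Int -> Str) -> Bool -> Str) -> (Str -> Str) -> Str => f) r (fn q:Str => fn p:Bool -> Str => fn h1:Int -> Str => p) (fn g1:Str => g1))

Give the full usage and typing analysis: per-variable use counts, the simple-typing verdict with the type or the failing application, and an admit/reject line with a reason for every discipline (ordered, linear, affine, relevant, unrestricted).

usage: h (λ-bound) ×0, g (λ-bound) ×1, r (λ-bound) ×1, f (λ-bound) ×1, q (λ-bound) ×0, p (λ-bound) ×1, h1 (λ-bound) ×0, g1 (λ-bound) ×1
uses in reading order: g, f, r, p, g1
typing: well-typed at Int -> ((Str -> (Bool -> Str) -> (Int -> Str) -> Bool -> Str) -> (Str -> Str) -> Str) -> Str
ordered: ✗, needs weakening: h, q, h1 unused
linear: ✗, needs weakening: h, q, h1 unused
affine: ✓, at most one use each (h, g, r, f, q, p, h1, g1)
relevant: ✗, needs weakening: h, q, h1 unused
unrestricted: ✓, type-checks (Int -> ((Str -> (Bool -> Str) -> (Int -> Str) -> Bool -> Str) -> (Str -> Str) -> Str) -> Str) and nothing is barred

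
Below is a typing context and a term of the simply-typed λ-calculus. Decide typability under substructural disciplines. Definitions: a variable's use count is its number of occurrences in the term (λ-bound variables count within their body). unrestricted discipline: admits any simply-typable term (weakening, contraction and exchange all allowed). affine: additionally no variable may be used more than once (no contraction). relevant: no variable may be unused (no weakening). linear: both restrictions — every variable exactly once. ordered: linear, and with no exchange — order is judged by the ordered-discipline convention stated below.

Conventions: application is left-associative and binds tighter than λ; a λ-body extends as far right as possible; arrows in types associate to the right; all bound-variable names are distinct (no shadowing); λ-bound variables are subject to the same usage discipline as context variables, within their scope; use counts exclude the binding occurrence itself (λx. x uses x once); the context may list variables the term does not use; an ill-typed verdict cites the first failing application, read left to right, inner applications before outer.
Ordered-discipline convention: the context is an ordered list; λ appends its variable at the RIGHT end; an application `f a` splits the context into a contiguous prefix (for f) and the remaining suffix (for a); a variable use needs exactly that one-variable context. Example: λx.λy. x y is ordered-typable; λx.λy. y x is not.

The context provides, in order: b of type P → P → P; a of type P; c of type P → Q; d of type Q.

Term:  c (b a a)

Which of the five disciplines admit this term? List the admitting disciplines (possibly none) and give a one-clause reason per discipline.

admitting disciplines: unrestricted
use counts: b=1; a=2; c=1; d=0
use order (left to right): c, b, a, a
typing: well-typed — term : Q
ordered: ✗ — repeated use of a ×2; d left unused
linear: ✗ — repeated use of a ×2; d left unused
affine: ✗ — repeated use of a ×2
relevant: ✗ — d left unused
unrestricted: ✓ — well-typed at Q; no restrictions here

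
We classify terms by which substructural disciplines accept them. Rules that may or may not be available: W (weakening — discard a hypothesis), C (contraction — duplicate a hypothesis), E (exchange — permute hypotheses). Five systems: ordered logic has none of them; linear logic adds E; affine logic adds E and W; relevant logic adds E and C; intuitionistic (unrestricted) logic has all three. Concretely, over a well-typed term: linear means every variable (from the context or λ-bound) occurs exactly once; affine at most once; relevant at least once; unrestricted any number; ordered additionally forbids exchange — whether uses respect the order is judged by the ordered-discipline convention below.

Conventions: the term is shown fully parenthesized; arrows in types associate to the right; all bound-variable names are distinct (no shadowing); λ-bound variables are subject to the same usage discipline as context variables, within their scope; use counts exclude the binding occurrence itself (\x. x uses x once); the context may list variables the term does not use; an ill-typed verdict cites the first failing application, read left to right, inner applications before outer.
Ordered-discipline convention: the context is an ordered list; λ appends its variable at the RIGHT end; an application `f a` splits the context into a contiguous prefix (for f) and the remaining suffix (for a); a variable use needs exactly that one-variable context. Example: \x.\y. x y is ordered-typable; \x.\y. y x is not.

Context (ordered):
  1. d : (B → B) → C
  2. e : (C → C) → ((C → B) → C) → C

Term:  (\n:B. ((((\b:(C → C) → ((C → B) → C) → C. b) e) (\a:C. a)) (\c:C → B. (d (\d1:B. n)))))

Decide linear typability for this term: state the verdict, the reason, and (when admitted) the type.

no — unused: c, d1 — weakening required
variable uses: d: 1; e: 1; n [bound]: 1; b [bound]: 1; a [bound]: 1; c [bound]: 0; d1 [bound]: 0
uses in reading order: b, e, a, d, n
typing: well-typed at B → C
per-discipline verdicts: ordered ✗ | linear ✗ | affine ✓ | relevant ✗ | unrestricted ✓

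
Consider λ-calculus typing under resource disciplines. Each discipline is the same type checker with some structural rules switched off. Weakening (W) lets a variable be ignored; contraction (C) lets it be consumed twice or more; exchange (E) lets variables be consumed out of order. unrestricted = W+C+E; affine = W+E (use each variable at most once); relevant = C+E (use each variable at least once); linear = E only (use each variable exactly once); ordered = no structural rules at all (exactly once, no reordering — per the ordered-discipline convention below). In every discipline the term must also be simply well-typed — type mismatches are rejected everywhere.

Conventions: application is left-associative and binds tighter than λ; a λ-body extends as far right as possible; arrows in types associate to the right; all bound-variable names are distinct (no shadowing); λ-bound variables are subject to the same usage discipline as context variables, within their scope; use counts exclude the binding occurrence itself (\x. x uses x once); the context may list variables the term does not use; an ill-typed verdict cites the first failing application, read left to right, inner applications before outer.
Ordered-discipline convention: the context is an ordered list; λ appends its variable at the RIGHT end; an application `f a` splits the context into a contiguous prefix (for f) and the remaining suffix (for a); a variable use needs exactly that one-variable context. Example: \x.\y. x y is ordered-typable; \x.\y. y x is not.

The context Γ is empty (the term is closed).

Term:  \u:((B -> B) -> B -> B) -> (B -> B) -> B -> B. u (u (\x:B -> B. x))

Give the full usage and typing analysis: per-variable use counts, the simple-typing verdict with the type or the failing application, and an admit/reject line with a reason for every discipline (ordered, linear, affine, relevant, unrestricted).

counts: u (λ-bound)=2; x (λ-bound)=1
uses in reading order: u, u, x
typing: the term checks, with type (((B -> B) -> B -> B) -> (B -> B) -> B -> B) -> (B -> B) -> B -> B
ordered: ✗, repeated use of u ×2
linear: ✗, repeated use of u ×2
affine: ✗, repeated use of u ×2
relevant: ✓, at least one use each (u, x)
unrestricted: ✓, type-checks ((((B -> B) -> B -> B) -> (B -> B) -> B -> B) -> (B -> B) -> B -> B) and nothing is barred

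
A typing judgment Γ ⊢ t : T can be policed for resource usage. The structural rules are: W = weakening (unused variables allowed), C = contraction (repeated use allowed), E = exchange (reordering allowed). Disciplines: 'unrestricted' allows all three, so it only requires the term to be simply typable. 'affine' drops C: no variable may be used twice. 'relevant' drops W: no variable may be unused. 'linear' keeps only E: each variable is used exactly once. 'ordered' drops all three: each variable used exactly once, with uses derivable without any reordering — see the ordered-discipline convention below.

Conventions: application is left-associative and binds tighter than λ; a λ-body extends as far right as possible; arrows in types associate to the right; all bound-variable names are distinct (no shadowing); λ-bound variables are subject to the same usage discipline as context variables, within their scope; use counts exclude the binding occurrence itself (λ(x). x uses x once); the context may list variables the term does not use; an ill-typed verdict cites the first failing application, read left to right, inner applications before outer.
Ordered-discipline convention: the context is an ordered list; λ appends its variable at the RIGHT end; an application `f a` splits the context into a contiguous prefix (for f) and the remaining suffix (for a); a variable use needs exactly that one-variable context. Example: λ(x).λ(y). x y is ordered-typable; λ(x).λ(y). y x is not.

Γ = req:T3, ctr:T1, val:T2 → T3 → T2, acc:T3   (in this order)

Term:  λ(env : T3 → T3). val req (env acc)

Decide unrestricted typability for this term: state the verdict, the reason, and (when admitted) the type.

no — the type mismatch rejects it
use counts: req: 1×; ctr: 0×; val: 1×; acc: 1×; env (λ-bound): 1×
order of uses: val, req, env, acc
typing: ill-typed: an application expects T2 but receives T3
all disciplines: ordered ✗, linear ✗, affine ✗, relevant ✗, unrestricted ✗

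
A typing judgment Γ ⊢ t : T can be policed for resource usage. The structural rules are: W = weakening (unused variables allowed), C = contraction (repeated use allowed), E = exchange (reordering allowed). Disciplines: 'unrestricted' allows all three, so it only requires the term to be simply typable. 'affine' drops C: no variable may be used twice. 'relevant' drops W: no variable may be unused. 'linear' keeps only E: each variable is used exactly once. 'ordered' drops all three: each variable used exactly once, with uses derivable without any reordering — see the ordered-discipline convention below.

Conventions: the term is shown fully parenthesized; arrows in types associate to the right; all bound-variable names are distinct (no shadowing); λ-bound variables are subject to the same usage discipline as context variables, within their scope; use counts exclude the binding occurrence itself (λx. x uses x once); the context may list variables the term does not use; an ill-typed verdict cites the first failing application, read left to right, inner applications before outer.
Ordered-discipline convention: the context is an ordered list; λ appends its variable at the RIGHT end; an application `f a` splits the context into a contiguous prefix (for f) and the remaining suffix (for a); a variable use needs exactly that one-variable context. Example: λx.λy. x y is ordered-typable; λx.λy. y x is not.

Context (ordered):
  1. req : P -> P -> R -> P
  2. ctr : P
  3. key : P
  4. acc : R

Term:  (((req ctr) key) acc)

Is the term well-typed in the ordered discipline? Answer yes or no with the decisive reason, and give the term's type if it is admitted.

yes — req, ctr, key, acc once each; derivable with no W/C/E; term : P
usage: req=1; ctr=1; key=1; acc=1
left-to-right use order: req, ctr, key, acc
typing: well-typed — term : P
summary: ordered ✓ · linear ✓ · affine ✓ · relevant ✓ · unrestricted ✓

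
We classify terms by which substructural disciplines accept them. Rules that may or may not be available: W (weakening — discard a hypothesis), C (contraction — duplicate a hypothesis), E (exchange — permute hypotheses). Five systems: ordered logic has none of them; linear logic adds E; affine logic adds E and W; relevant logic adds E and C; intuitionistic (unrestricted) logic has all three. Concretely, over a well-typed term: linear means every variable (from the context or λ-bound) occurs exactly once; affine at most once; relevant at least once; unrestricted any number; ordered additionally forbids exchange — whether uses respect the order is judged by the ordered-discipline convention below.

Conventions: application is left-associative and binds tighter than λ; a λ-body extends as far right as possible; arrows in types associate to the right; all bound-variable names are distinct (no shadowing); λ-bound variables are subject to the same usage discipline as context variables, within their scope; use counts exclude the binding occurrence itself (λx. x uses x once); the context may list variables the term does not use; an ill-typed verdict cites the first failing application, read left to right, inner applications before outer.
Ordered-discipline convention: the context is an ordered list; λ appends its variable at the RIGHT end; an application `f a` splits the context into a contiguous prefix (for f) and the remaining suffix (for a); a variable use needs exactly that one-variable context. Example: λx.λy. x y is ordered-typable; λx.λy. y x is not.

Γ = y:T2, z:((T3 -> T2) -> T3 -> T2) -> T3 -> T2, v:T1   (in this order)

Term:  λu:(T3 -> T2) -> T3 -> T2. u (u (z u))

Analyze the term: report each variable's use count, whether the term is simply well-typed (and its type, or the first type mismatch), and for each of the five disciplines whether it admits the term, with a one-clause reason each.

variable uses: y: 0×, z: 1×, v: 0×, u (λ-bound): 3×
left-to-right use order: u, u, z, u
typing: well-typed at ((T3 -> T2) -> T3 -> T2) -> T3 -> T2
ordered: ✗ — u ×3 used more than once (contraction); y, v left unused
linear: ✗ — u ×3 used more than once (contraction); y, v left unused
affine: ✗ — u ×3 used more than once (contraction)
relevant: ✗ — y, v left unused
unrestricted: ✓ — type-checks (((T3 -> T2) -> T3 -> T2) -> T3 -> T2) and nothing is barred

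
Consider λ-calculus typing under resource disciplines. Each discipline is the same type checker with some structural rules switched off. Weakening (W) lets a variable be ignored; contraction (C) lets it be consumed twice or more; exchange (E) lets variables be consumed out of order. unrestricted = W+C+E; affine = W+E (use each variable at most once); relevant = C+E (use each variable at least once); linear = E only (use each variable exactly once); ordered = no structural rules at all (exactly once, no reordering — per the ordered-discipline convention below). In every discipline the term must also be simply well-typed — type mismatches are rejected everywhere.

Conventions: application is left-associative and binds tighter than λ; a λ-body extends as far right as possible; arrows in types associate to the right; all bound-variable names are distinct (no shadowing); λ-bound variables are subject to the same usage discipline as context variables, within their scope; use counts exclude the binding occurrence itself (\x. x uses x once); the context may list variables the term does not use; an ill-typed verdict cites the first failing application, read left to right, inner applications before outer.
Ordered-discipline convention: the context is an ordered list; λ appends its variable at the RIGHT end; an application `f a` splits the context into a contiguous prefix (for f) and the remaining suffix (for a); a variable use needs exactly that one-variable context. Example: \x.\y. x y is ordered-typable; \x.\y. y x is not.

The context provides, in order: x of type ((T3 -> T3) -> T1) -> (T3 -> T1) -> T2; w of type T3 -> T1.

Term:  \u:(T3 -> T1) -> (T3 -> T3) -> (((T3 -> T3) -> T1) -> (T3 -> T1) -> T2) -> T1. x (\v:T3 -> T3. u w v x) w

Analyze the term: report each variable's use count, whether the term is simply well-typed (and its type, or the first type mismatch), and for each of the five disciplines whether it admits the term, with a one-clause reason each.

counts: x: 2×; w: 2×; u (λ-bound): 1×; v (λ-bound): 1×
use order (left to right): x, u, w, v, x, w
typing: the term checks, with type ((T3 -> T1) -> (T3 -> T3) -> (((T3 -> T3) -> T1) -> (T3 -> T1) -> T2) -> T1) -> T2
ordered: ✗ — uses contraction: x ×2, w ×2
linear: ✗ — uses contraction: x ×2, w ×2
affine: ✗ — uses contraction: x ×2, w ×2
relevant: ✓ — every one of x, w, u, v appears
unrestricted: ✓ — simply typable at ((T3 -> T1) -> (T3 -> T3) -> (((T3 -> T3) -> T1) -> (T3 -> T1) -> T2) -> T1) -> T2; W, C, E all held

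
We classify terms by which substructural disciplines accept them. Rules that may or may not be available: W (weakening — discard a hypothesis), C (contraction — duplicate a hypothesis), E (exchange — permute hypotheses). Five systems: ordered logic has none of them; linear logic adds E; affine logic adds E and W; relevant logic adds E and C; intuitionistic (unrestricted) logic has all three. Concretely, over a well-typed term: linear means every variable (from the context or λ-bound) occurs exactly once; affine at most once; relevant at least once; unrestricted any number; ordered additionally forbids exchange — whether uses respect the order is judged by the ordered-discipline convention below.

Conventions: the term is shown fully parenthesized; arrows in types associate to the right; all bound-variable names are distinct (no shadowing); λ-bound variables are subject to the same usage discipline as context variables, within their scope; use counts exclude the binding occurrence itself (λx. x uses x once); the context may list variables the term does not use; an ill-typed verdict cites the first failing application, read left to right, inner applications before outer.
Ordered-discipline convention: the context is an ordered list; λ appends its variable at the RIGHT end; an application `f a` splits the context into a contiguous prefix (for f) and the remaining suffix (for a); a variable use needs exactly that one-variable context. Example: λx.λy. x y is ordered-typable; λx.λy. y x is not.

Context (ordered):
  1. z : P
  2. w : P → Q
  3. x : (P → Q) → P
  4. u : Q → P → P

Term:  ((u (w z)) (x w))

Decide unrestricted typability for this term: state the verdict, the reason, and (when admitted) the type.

yes — simply typable at P; W, C, E all held; term : P
variable uses: z: 1×; w: 2×; x: 1×; u: 1×
use order (left to right): u, w, z, x, w
typing: the term checks, with type P
summary: ordered ✗ · linear ✗ · affine ✗ · relevant ✓ · unrestricted ✓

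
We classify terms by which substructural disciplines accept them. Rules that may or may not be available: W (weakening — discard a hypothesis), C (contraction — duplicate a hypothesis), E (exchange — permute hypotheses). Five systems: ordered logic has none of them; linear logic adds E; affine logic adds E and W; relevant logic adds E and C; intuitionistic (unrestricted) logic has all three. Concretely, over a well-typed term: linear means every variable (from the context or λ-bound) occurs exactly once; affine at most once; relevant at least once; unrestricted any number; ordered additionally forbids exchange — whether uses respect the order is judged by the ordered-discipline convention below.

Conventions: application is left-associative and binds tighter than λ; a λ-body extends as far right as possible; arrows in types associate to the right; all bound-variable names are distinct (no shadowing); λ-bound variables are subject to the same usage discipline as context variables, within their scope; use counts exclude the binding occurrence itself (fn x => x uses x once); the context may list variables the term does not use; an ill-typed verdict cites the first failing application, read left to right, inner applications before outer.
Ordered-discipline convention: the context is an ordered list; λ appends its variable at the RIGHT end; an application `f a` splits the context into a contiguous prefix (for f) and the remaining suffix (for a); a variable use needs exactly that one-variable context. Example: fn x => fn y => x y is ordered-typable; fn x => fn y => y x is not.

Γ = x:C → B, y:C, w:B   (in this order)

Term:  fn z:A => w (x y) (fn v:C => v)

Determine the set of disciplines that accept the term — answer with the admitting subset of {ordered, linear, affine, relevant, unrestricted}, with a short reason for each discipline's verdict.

admitted by: none
counts: x ×1, y ×1, w ×1, z (bound) ×0, v (bound) ×1
left-to-right use order: w, x, y, v
typing: ill-typed: non-function type B applied to an argument
ordered: ✗, a type mismatch blocks all five
linear: ✗, the type mismatch rejects it
affine: ✗, not simply typable
relevant: ✗, fails simple typing
unrestricted: ✗, a type mismatch blocks all five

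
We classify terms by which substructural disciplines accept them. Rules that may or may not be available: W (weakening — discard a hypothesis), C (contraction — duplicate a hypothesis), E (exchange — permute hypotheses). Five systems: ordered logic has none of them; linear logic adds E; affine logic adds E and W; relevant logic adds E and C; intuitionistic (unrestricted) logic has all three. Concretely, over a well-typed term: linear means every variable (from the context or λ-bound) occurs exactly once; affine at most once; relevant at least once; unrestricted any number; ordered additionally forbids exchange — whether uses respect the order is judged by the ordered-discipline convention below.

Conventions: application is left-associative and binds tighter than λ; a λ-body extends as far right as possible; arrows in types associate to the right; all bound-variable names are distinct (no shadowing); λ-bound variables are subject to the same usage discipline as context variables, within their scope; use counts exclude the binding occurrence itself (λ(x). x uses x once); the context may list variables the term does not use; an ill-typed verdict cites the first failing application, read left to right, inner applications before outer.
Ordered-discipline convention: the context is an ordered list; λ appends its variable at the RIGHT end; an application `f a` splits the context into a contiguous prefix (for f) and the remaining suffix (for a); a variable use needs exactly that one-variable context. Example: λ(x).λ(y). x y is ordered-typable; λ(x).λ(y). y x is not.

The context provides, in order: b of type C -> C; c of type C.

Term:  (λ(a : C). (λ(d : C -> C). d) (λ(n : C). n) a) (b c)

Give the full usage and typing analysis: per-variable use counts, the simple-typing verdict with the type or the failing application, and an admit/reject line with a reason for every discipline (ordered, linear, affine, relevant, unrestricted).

variable uses: b: 1, c: 1, a (bound): 1, d (bound): 1, n (bound): 1
left-to-right use order: d, n, a, b, c
typing: ✓ — C
ordered: ✓ — one use each (b, c, a, d, n); ordered split holds
linear: ✓ — b, c, a, d, n: one use apiece
affine: ✓ — b, c, a, d, n: no repeats, contraction unneeded
relevant: ✓ — b, c, a, d, n: all used, weakening unneeded
unrestricted: ✓ — typability at C is all that's needed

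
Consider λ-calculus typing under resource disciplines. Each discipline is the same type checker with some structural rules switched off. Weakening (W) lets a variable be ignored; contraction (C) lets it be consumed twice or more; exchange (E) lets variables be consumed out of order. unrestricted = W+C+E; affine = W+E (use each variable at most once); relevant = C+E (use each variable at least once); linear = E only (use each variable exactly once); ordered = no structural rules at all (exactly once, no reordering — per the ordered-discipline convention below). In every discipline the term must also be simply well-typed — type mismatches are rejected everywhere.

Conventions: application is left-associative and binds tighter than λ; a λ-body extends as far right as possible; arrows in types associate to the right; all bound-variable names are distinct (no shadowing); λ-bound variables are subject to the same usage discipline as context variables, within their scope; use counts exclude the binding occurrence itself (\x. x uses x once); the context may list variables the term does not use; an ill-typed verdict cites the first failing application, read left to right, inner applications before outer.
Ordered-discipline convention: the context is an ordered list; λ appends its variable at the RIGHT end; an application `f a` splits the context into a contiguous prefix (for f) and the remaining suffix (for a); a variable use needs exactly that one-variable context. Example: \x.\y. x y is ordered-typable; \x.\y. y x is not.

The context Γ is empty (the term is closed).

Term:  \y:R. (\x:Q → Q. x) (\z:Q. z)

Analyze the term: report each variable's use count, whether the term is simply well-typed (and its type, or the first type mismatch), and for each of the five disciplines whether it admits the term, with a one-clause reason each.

usage: y (bound): 0, x (bound): 1, z (bound): 1
uses in reading order: x, z
typing: the term checks, with type R → Q → Q
ordered ✗ (needs weakening: y unused)
linear ✗ (needs weakening: y unused)
affine ✓ (at most one use each (y, x, z))
relevant ✗ (needs weakening: y unused)
unrestricted ✓ (simply typable at R → Q → Q; W, C, E all held)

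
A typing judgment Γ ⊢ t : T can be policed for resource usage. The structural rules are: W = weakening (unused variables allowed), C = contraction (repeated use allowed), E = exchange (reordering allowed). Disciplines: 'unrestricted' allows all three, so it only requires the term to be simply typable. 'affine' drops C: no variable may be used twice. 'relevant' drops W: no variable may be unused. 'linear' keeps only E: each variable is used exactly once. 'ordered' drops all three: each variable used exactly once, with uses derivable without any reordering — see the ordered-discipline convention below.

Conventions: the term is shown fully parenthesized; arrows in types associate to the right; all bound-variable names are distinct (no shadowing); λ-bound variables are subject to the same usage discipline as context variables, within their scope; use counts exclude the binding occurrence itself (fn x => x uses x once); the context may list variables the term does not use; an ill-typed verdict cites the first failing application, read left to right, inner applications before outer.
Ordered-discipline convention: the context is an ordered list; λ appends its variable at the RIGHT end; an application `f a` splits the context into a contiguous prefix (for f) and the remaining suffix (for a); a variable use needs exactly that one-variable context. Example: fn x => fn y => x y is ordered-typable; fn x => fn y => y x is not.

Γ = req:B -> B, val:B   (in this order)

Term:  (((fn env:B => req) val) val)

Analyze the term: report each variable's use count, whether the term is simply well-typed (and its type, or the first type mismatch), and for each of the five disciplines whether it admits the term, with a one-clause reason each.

usage: req: 1, val: 2, env [bound]: 0
uses in reading order: req, val, val
typing: well-typed at B
ordered ✗ (val ×2 used more than once (contraction); env never used (weakening))
linear ✗ (val ×2 used more than once (contraction); env never used (weakening))
affine ✗ (val ×2 used more than once (contraction))
relevant ✗ (env never used (weakening))
unrestricted ✓ (type-checks (B) and nothing is barred)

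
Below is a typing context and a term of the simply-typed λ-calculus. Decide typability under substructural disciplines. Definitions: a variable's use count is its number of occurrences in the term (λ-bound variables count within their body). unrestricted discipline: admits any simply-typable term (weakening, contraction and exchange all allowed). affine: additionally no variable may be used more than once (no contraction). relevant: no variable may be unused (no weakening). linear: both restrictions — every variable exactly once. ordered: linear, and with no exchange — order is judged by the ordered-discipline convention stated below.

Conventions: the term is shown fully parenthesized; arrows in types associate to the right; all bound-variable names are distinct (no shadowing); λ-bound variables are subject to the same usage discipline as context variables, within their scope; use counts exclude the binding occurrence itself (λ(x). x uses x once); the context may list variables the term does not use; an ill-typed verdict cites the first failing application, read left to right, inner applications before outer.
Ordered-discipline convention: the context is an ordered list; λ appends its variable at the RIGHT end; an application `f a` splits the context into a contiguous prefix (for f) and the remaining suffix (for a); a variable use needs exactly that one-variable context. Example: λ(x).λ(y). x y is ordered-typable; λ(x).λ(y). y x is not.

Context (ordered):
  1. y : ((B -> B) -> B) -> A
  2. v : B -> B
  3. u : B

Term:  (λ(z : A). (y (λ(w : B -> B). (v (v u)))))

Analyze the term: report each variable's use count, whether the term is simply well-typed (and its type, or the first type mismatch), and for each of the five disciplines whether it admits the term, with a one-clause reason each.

usage: y: 1, v: 2, u: 1, z (λ-bound): 0, w (λ-bound): 0
order of uses: y, v, v, u
typing: well-typed — term : A -> A
ordered ✗ (repeated use of v ×2; needs weakening: z, w unused)
linear ✗ (repeated use of v ×2; needs weakening: z, w unused)
affine ✗ (repeated use of v ×2)
relevant ✗ (needs weakening: z, w unused)
unrestricted ✓ (typability at A -> A is all that's needed)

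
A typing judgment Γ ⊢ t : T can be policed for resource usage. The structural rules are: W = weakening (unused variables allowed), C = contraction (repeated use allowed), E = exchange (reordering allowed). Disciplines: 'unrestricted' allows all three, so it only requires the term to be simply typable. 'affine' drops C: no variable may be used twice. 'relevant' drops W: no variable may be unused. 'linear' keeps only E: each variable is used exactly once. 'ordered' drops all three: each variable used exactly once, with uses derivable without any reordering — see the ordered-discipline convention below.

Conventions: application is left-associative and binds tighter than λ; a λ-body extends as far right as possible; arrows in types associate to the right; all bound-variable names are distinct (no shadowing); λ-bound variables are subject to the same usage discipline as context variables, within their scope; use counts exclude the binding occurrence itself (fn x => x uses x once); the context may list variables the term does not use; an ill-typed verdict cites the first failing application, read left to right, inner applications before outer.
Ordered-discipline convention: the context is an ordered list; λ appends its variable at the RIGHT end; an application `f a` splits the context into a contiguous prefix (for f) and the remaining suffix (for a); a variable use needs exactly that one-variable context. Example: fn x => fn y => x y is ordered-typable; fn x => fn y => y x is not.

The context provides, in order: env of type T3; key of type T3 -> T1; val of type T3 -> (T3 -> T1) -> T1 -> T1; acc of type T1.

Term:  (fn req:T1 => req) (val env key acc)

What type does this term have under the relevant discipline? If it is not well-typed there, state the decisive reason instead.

term : T1
use counts: env: 1×, key: 1×, val: 1×, acc: 1×, req [bound]: 1×
left-to-right use order: req, val, env, key, acc
typing: well-typed at T1
per-discipline verdicts: ordered ✗; linear ✓; affine ✓; relevant ✓; unrestricted ✓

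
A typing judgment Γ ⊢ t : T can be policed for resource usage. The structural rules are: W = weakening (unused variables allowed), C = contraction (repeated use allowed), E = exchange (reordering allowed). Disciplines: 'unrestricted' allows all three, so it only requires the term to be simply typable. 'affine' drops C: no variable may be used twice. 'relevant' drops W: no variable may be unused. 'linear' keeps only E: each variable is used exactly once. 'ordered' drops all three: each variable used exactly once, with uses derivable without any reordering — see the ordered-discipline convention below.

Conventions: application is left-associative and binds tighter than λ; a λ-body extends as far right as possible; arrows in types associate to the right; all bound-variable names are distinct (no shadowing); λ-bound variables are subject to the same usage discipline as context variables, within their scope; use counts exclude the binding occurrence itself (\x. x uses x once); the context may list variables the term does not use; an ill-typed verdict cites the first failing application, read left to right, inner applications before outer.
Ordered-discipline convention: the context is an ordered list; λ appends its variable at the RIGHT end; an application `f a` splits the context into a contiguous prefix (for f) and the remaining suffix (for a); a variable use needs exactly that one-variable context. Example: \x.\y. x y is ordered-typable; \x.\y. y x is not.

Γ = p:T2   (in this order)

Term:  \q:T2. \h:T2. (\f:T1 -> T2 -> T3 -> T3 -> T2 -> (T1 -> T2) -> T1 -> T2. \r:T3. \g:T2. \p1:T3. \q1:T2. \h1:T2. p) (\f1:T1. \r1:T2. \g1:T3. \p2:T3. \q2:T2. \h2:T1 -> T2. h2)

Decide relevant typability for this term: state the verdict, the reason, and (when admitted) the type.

no — q, h, f, r, g, p1, q1, h1, f1, r1, g1, p2, q2 never used (weakening)
variable uses: p: 1, q (λ-bound): 0, h (λ-bound): 0, f (λ-bound): 0, r (λ-bound): 0, g (λ-bound): 0, p1 (λ-bound): 0, q1 (λ-bound): 0, h1 (λ-bound): 0, f1 (λ-bound): 0, r1 (λ-bound): 0, g1 (λ-bound): 0, p2 (λ-bound): 0, q2 (λ-bound): 0, h2 (λ-bound): 1
use order (left to right): p, h2
typing: the term checks, with type T2 -> T2 -> T3 -> T2 -> T3 -> T2 -> T2 -> T2
across the five disciplines: ordered ✗ | linear ✗ | affine ✓ | relevant ✗ | unrestricted ✓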